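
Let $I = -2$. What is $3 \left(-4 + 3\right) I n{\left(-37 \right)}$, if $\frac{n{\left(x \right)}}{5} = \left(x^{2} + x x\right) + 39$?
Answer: $83310$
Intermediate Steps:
$n{\left(x \right)} = 195 + 10 x^{2}$ ($n{\left(x \right)} = 5 \left(\left(x^{2} + x x\right) + 39\right) = 5 \left(\left(x^{2} + x^{2}\right) + 39\right) = 5 \left(2 x^{2} + 39\right) = 5 \left(39 + 2 x^{2}\right) = 195 + 10 x^{2}$)
$3 \left(-4 + 3\right) I n{\left(-37 \right)} = 3 \left(-4 + 3\right) \left(-2\right) \left(195 + 10 \left(-37\right)^{2}\right) = 3 \left(-1\right) \left(-2\right) \left(195 + 10 \cdot 1369\right) = \left(-3\right) \left(-2\right) \left(195 + 13690\right) = 6 \cdot 13885 = 83310$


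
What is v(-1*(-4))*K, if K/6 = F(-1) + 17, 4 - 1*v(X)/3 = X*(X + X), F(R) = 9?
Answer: -13104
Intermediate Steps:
v(X) = 12 - 6*X² (v(X) = 12 - 3*X*(X + X) = 12 - 3*X*2*X = 12 - 6*X²)
K = 156 (K = 6*(9 + 17) = 6*26 = 156)
v(-1*(-4))*K = (12 - 6*(-1*(-4))²)*156 = (12 - 6*4²)*156 = (12 - 6*16)*156 = (12 - 96)*156 = -84*156 = -13104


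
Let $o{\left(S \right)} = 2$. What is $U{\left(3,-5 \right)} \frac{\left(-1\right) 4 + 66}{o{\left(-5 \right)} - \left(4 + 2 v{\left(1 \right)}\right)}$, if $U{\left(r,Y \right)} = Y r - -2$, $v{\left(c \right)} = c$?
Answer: $\frac{403}{2} \approx 201.5$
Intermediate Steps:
$U{\left(r,Y \right)} = 2 + Y r$ ($U{\left(r,Y \right)} = Y r + 2 = 2 + Y r$)
$U{\left(3,-5 \right)} \frac{\left(-1\right) 4 + 66}{o{\left(-5 \right)} - \left(4 + 2 v{\left(1 \right)}\right)} = \left(2 - 15\right) \frac{\left(-1\right) 4 + 66}{2 - 6} = \left(2 - 15\right) \frac{-4 + 66}{2 - 6} = - 13 \frac{62}{2 - 6} = - 13 \frac{62}{-4} = - 13 \cdot 62 \left(- \frac{1}{4}\right) = \left(-13\right) \left(- \frac{31}{2}\right) = \frac{403}{2}$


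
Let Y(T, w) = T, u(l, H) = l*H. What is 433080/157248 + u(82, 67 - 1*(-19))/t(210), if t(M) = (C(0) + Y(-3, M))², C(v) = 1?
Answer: 1285469/728 ≈ 1765.8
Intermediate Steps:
u(l, H) = H*l
t(M) = 4 (t(M) = (1 - 3)² = (-2)² = 4)
433080/157248 + u(82, 67 - 1*(-19))/t(210) = 433080/157248 + ((67 - 1*(-19))*82)/4 = 433080*(1/157248) + ((67 + 19)*82)*(¼) = 2005/728 + (86*82)*(¼) = 2005/728 + 7052*(¼) = 2005/728 + 1763 = 1285469/728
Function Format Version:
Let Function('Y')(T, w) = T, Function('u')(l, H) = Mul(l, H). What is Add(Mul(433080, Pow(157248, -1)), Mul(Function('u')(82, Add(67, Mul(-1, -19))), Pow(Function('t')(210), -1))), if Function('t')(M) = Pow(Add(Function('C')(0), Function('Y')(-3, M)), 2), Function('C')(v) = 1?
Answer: Rational(1285469, 728) ≈ 1765.8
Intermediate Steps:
Function('u')(l, H) = Mul(H, l)
Function('t')(M) = 4 (Function('t')(M) = Pow(Add(1, -3), 2) = Pow(-2, 2) = 4)
Add(Mul(433080, Pow(157248, -1)), Mul(Function('u')(82, Add(67, Mul(-1, -19))), Pow(Function('t')(210), -1))) = Add(Mul(433080, Pow(157248, -1)), Mul(Mul(Add(67, Mul(-1, -19)), 82), Pow(4, -1))) = Add(Mul(433080, Rational(1, 157248)), Mul(Mul(Add(67, 19), 82), Rational(1, 4))) = Add(Rational(2005, 728), Mul(Mul(86, 82), Rational(1, 4))) = Add(Rational(2005, 728), Mul(7052, Rational(1, 4))) = Add(Rational(2005, 728), 1763) = Rational(1285469, 728)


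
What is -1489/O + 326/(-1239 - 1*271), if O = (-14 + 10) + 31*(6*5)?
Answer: -1275133/699130 ≈ -1.8239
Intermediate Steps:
O = 926 (O = -4 + 31*30 = -4 + 930 = 926)
-1489/O + 326/(-1239 - 1*271) = -1489/926 + 326/(-1239 - 1*271) = -1489*1/926 + 326/(-1239 - 271) = -1489/926 + 326/(-1510) = -1489/926 + 326*(-1/1510) = -1489/926 - 163/755 = -1275133/699130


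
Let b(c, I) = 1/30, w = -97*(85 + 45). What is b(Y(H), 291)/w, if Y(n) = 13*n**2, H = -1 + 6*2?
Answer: -1/378300 ≈ -2.6434e-6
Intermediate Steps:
w = -12610 (w = -97*130 = -12610)
H = 11 (H = -1 + 12 = 11)
b(c, I) = 1/30
b(Y(H), 291)/w = (1/30)/(-12610) = (1/30)*(-1/12610) = -1/378300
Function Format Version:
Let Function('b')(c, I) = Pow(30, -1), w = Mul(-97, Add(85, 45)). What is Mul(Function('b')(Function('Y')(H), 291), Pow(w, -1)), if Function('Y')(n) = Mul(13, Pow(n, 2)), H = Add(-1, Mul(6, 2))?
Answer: Rational(-1, 378300) ≈ -2.6434e-6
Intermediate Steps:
w = -12610 (w = Mul(-97, 130) = -12610)
H = 11 (H = Add(-1, 12) = 11)
Function('b')(c, I) = Rational(1, 30)
Mul(Function('b')(Function('Y')(H), 291), Pow(w, -1)) = Mul(Rational(1, 30), Pow(-12610, -1)) = Mul(Rational(1, 30), Rational(-1, 12610)) = Rational(-1, 378300)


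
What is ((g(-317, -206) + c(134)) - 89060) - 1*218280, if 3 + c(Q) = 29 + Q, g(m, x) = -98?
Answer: -307278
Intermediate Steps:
c(Q) = 26 + Q (c(Q) = -3 + (29 + Q) = 26 + Q)
((g(-317, -206) + c(134)) - 89060) - 1*218280 = ((-98 + (26 + 134)) - 89060) - 1*218280 = ((-98 + 160) - 89060) - 218280 = (62 - 89060) - 218280 = -88998 - 218280 = -307278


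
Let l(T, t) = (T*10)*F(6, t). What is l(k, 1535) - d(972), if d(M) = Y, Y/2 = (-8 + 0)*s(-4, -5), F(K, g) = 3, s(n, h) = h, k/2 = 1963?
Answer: 117700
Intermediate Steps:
k = 3926 (k = 2*1963 = 3926)
l(T, t) = 30*T (l(T, t) = (T*10)*3 = (10*T)*3 = 30*T)
Y = 80 (Y = 2*((-8 + 0)*(-5)) = 2*(-8*(-5)) = 2*40 = 80)
d(M) = 80
l(k, 1535) - d(972) = 30*3926 - 1*80 = 117780 - 80 = 117700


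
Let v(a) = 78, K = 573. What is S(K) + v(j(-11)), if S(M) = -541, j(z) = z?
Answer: -463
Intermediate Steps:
S(K) + v(j(-11)) = -541 + 78 = -463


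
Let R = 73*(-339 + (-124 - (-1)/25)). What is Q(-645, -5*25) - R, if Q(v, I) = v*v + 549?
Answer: 11259252/25 ≈ 4.5037e+5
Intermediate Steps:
Q(v, I) = 549 + v² (Q(v, I) = v² + 549 = 549 + v²)
R = -844902/25 (R = 73*(-339 + (-124 - (-1)/25)) = 73*(-339 + (-124 - 1*(-1/25))) = 73*(-339 + (-124 + 1/25)) = 73*(-339 - 3099/25) = 73*(-11574/25) = -844902/25 ≈ -33796.)
Q(-645, -5*25) - R = (549 + (-645)²) - 1*(-844902/25) = (549 + 416025) + 844902/25 = 416574 + 844902/25 = 11259252/25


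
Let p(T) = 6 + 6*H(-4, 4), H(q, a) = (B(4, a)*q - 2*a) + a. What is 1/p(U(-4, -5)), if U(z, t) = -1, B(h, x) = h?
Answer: -1/114 ≈ -0.0087719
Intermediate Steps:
H(q, a) = -a + 4*q (H(q, a) = (4*q - 2*a) + a = (-2*a + 4*q) + a = -a + 4*q)
p(T) = -114 (p(T) = 6 + 6*(-1*4 + 4*(-4)) = 6 + 6*(-4 - 16) = 6 + 6*(-20) = 6 - 120 = -114)
1/p(U(-4, -5)) = 1/(-114) = -1/114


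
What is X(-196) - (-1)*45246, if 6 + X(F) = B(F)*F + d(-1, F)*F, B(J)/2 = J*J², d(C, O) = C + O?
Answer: 2951661964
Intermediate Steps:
B(J) = 2*J³ (B(J) = 2*(J*J²) = 2*J³)
X(F) = -6 + 2*F⁴ + F*(-1 + F) (X(F) = -6 + ((2*F³)*F + (-1 + F)*F) = -6 + (2*F⁴ + F*(-1 + F)) = -6 + 2*F⁴ + F*(-1 + F))
X(-196) - (-1)*45246 = (-6 + 2*(-196)⁴ - 196*(-1 - 196)) - (-1)*45246 = (-6 + 2*1475789056 - 196*(-197)) - 1*(-45246) = (-6 + 2951578112 + 38612) + 45246 = 2951616718 + 45246 = 2951661964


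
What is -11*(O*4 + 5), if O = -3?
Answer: 77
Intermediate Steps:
-11*(O*4 + 5) = -11*(-3*4 + 5) = -11*(-12 + 5) = -11*(-7) = 77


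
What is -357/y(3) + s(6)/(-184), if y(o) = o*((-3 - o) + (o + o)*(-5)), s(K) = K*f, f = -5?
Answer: 718/207 ≈ 3.4686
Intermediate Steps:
s(K) = -5*K (s(K) = K*(-5) = -5*K)
y(o) = o*(-3 - 11*o) (y(o) = o*((-3 - o) + (2*o)*(-5)) = o*((-3 - o) - 10*o) = o*(-3 - 11*o))
-357/y(3) + s(6)/(-184) = -357*(-1/(3*(3 + 11*3))) - 5*6/(-184) = -357*(-1/(3*(3 + 33))) - 30*(-1/184) = -357/((-1*3*36)) + 15/92 = -357/(-108) + 15/92 = -357*(-1/108) + 15/92 = 119/36 + 15/92 = 718/207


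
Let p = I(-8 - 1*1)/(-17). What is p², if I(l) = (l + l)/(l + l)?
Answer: 1/289 ≈ 0.0034602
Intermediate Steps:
I(l) = 1 (I(l) = (2*l)/((2*l)) = (2*l)*(1/(2*l)) = 1)
p = -1/17 (p = 1/(-17) = 1*(-1/17) = -1/17 ≈ -0.058824)
p² = (-1/17)² = 1/289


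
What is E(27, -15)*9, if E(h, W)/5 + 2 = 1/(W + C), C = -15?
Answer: -183/2 ≈ -91.500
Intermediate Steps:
E(h, W) = -10 + 5/(-15 + W) (E(h, W) = -10 + 5/(W - 15) = -10 + 5/(-15 + W))
E(27, -15)*9 = (5*(31 - 2*(-15))/(-15 - 15))*9 = (5*(31 + 30)/(-30))*9 = (5*(-1/30)*61)*9 = -61/6*9 = -183/2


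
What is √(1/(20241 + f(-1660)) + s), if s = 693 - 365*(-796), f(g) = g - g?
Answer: √13257511249346/6747 ≈ 539.66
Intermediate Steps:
f(g) = 0
s = 291233 (s = 693 + 290540 = 291233)
√(1/(20241 + f(-1660)) + s) = √(1/(20241 + 0) + 291233) = √(1/20241 + 291233) = √(5894847154/20241) = √13257511249346/6747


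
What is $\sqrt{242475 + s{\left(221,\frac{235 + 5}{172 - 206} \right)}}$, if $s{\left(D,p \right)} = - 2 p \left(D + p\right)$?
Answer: $\frac{\sqrt{70948155}}{17} \approx 495.47$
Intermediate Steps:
$s{\left(D,p \right)} = - 2 p \left(D + p\right)$
$\sqrt{242475 + s{\left(221,\frac{235 + 5}{172 - 206} \right)}} = \sqrt{242475 - 2 \frac{235 + 5}{172 - 206} \left(221 + \frac{235 + 5}{172 - 206}\right)} = \sqrt{242475 - 2 \frac{240}{-34} \left(221 + \frac{240}{-34}\right)} = \sqrt{242475 - 2 \cdot 240 \left(- \frac{1}{34}\right) \left(221 + 240 \left(- \frac{1}{34}\right)\right)} = \sqrt{242475 - - \frac{240 \left(221 - \frac{120}{17}\right)}{17}} = \sqrt{242475 - \left(- \frac{240}{17}\right) \frac{3637}{17}} = \sqrt{242475 + \frac{872880}{289}} = \sqrt{\frac{70948155}{289}} = \frac{\sqrt{70948155}}{17}$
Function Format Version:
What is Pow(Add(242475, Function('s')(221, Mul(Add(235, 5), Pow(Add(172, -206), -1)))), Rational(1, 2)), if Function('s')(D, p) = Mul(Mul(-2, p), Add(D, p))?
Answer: Mul(Rational(1, 17), Pow(70948155, Rational(1, 2))) ≈ 495.47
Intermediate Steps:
Function('s')(D, p) = Mul(-2, p, Add(D, p))
Pow(Add(242475, Function('s')(221, Mul(Add(235, 5), Pow(Add(172, -206), -1)))), Rational(1, 2)) = Pow(Add(242475, Mul(-2, Mul(Add(235, 5), Pow(Add(172, -206), -1)), Add(221, Mul(Add(235, 5), Pow(Add(172, -206), -1))))), Rational(1, 2)) = Pow(Add(242475, Mul(-2, Mul(240, Pow(-34, -1)), Add(221, Mul(240, Pow(-34, -1))))), Rational(1, 2)) = Pow(Add(242475, Mul(-2, Mul(240, Rational(-1, 34)), Add(221, Mul(240, Rational(-1, 34))))), Rational(1, 2)) = Pow(Add(242475, Mul(-2, Rational(-120, 17), Add(221, Rational(-120, 17)))), Rational(1, 2)) = Pow(Add(242475, Mul(-2, Rational(-120, 17), Rational(3637, 17))), Rational(1, 2)) = Pow(Add(242475, Rational(872880, 289)), Rational(1, 2)) = Pow(Rational(70948155, 289), Rational(1, 2)) = Mul(Rational(1, 17), Pow(70948155, Rational(1, 2)))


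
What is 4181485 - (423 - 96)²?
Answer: 4074556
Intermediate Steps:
4181485 - (423 - 96)² = 4181485 - 1*327² = 4181485 - 1*106929 = 4181485 - 106929 = 4074556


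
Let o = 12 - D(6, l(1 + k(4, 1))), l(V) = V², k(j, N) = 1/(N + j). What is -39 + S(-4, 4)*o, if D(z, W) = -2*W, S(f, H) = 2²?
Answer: 513/25 ≈ 20.520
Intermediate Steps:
S(f, H) = 4
o = 372/25 (o = 12 - (-2)*(1 + 1/(1 + 4))² = 12 - (-2)*(1 + 1/5)² = 12 - (-2)*(1 + ⅕)² = 12 - (-2)*(6/5)² = 12 - (-2)*36/25 = 12 - 1*(-72/25) = 12 + 72/25 = 372/25 ≈ 14.880)
-39 + S(-4, 4)*o = -39 + 4*(372/25) = -39 + 1488/25 = 513/25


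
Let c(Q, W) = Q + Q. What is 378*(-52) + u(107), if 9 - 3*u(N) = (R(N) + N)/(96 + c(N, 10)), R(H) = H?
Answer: -9138752/465 ≈ -19653.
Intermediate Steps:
c(Q, W) = 2*Q
u(N) = 3 - 2*N/(3*(96 + 2*N)) (u(N) = 3 - (N + N)/(3*(96 + 2*N)) = 3 - 2*N/(3*(96 + 2*N)))
378*(-52) + u(107) = 378*(-52) + 8*(54 + 107)/(3*(48 + 107)) = -19656 + (8/3)*161/155 = -19656 + (8/3)*(1/155)*161 = -19656 + 1288/465 = -9138752/465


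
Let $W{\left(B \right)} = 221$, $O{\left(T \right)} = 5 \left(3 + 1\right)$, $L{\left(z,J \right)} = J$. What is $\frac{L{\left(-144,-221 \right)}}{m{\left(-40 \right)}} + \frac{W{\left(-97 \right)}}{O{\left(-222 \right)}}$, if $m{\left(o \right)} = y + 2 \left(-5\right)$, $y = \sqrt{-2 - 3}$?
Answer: $\frac{13481}{420} + \frac{221 i \sqrt{5}}{105} \approx 32.098 + 4.7064 i$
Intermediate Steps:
$O{\left(T \right)} = 20$ ($O{\left(T \right)} = 5 \cdot 4 = 20$)
$y = i \sqrt{5}$ ($y = \sqrt{-5} = i \sqrt{5} \approx 2.2361 i$)
$m{\left(o \right)} = -10 + i \sqrt{5}$ ($m{\left(o \right)} = i \sqrt{5} + 2 \left(-5\right) = i \sqrt{5} - 10 = -10 + i \sqrt{5}$)
$\frac{L{\left(-144,-221 \right)}}{m{\left(-40 \right)}} + \frac{W{\left(-97 \right)}}{O{\left(-222 \right)}} = - \frac{221}{-10 + i \sqrt{5}} + \frac{221}{20} = \frac{221}{20} - \frac{221}{-10 + i \sqrt{5}}$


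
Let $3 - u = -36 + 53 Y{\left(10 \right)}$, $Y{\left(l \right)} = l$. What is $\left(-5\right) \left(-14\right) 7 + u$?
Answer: $-1$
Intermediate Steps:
$u = -491$ ($u = 3 - \left(-36 + 53 \cdot 10\right) = 3 - \left(-36 + 530\right) = 3 - 494 = -491$)
$\left(-5\right) \left(-14\right) 7 + u = \left(-5\right) \left(-14\right) 7 - 491 = 70 \cdot 7 - 491 = 490 - 491 = -1$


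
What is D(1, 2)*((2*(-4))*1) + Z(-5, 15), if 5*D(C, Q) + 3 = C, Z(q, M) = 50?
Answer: 266/5 ≈ 53.200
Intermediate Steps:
D(C, Q) = -⅗ + C/5
D(1, 2)*((2*(-4))*1) + Z(-5, 15) = (-⅗ + (⅕)*1)*((2*(-4))*1) + 50 = (-⅗ + ⅕)*(-8*1) + 50 = -⅖*(-8) + 50 = 16/5 + 50 = 266/5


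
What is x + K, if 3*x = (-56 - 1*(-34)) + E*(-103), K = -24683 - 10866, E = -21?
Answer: -104506/3 ≈ -34835.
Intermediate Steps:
K = -35549
x = 2141/3 (x = ((-56 - 1*(-34)) - 21*(-103))/3 = ((-56 + 34) + 2163)/3 = (-22 + 2163)/3 = (⅓)*2141 = 2141/3 ≈ 713.67)
x + K = 2141/3 - 35549 = -104506/3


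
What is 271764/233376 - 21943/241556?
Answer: 1260942817/1174445272 ≈ 1.0737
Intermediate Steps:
271764/233376 - 21943/241556 = 271764*(1/233376) - 21943*1/241556 = 22647/19448 - 21943/241556 = 1260942817/1174445272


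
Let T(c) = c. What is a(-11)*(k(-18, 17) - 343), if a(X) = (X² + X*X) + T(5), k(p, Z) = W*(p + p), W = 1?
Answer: -93613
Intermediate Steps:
k(p, Z) = 2*p (k(p, Z) = 1*(p + p) = 1*(2*p) = 2*p)
a(X) = 5 + 2*X² (a(X) = (X² + X*X) + 5 = (X² + X²) + 5 = 2*X² + 5 = 5 + 2*X²)
a(-11)*(k(-18, 17) - 343) = (5 + 2*(-11)²)*(2*(-18) - 343) = (5 + 2*121)*(-36 - 343) = (5 + 242)*(-379) = 247*(-379) = -93613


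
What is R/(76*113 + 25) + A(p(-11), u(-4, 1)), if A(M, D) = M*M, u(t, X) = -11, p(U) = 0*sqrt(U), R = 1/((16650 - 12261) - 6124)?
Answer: -1/14943555 ≈ -6.6918e-8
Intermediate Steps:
R = -1/1735 (R = 1/(4389 - 6124) = 1/(-1735) = -1/1735 ≈ -0.00057637)
p(U) = 0
A(M, D) = M**2
R/(76*113 + 25) + A(p(-11), u(-4, 1)) = -1/(1735*(76*113 + 25)) + 0**2 = -1/(1735*(8588 + 25)) + 0 = -1/1735/8613 + 0 = -1/1735*1/8613 + 0 = -1/14943555 + 0 = -1/14943555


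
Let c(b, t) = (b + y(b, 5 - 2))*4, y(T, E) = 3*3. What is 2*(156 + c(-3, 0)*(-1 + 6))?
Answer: 552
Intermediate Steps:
y(T, E) = 9
c(b, t) = 36 + 4*b (c(b, t) = (b + 9)*4 = (9 + b)*4 = 36 + 4*b)
2*(156 + c(-3, 0)*(-1 + 6)) = 2*(156 + (36 + 4*(-3))*(-1 + 6)) = 2*(156 + (36 - 12)*5) = 2*(156 + 24*5) = 2*(156 + 120) = 2*276 = 552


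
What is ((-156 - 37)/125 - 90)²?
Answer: 130942249/15625 ≈ 8380.3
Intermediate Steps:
((-156 - 37)/125 - 90)² = (-193*1/125 - 90)² = (-193/125 - 90)² = (-11443/125)² = 130942249/15625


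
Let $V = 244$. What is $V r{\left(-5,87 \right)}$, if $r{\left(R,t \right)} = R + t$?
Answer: $20008$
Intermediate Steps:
$V r{\left(-5,87 \right)} = 244 \left(-5 + 87\right) = 244 \cdot 82 = 20008$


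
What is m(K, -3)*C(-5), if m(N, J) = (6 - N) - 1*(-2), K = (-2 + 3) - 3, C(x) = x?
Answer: -50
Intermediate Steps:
K = -2 (K = 1 - 3 = -2)
m(N, J) = 8 - N (m(N, J) = (6 - N) + 2 = 8 - N)
m(K, -3)*C(-5) = (8 - 1*(-2))*(-5) = (8 + 2)*(-5) = 10*(-5) = -50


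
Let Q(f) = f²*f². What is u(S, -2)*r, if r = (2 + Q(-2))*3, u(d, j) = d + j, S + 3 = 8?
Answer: 162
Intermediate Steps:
S = 5 (S = -3 + 8 = 5)
Q(f) = f⁴
r = 54 (r = (2 + (-2)⁴)*3 = (2 + 16)*3 = 18*3 = 54)
u(S, -2)*r = (5 - 2)*54 = 3*54 = 162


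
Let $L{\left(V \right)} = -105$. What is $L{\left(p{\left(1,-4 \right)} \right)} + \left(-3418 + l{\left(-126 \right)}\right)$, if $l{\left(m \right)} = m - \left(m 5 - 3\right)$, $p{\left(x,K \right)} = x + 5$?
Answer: $-3016$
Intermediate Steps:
$p{\left(x,K \right)} = 5 + x$
$l{\left(m \right)} = 3 - 4 m$ ($l{\left(m \right)} = m - \left(5 m - 3\right) = m - \left(-3 + 5 m\right) = 3 - 4 m$)
$L{\left(p{\left(1,-4 \right)} \right)} + \left(-3418 + l{\left(-126 \right)}\right) = -105 + \left(-3418 + \left(3 - -504\right)\right) = -105 + \left(-3418 + \left(3 + 504\right)\right) = -105 + \left(-3418 + 507\right) = -105 - 2911 = -3016$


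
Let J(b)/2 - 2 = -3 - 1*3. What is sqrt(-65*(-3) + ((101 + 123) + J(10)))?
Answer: sqrt(411) ≈ 20.273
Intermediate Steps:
J(b) = -8 (J(b) = 4 + 2*(-3 - 1*3) = 4 + 2*(-3 - 3) = 4 + 2*(-6) = 4 - 12 = -8)
sqrt(-65*(-3) + ((101 + 123) + J(10))) = sqrt(-65*(-3) + ((101 + 123) - 8)) = sqrt(195 + (224 - 8)) = sqrt(195 + 216) = sqrt(411)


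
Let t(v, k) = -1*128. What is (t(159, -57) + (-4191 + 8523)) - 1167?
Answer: 3037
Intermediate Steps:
t(v, k) = -128
(t(159, -57) + (-4191 + 8523)) - 1167 = (-128 + (-4191 + 8523)) - 1167 = (-128 + 4332) - 1167 = 4204 - 1167 = 3037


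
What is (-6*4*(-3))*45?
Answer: 3240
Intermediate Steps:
(-6*4*(-3))*45 = -24*(-3)*45 = 72*45 = 3240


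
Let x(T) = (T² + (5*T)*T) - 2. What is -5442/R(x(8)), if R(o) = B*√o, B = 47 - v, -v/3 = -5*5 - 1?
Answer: 2721*√382/5921 ≈ 8.9818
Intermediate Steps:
v = 78 (v = -3*(-5*5 - 1) = -3*(-25 - 1) = -3*(-26) = 78)
B = -31 (B = 47 - 1*78 = 47 - 78 = -31)
x(T) = -2 + 6*T² (x(T) = (T² + 5*T²) - 2 = 6*T² - 2 = -2 + 6*T²)
R(o) = -31*√o
-5442/R(x(8)) = -5442*(-1/(31*√(-2 + 6*8²))) = -5442*(-1/(31*√(-2 + 6*64))) = -5442*(-1/(31*√(-2 + 384))) = -5442*(-√382/11842) = -(-2721)*√382/5921 = 2721*√382/5921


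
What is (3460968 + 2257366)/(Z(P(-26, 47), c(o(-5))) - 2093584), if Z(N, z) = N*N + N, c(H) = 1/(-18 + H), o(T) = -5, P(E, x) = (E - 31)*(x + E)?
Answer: -2859167/330986 ≈ -8.6383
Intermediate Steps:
P(E, x) = (-31 + E)*(E + x)
Z(N, z) = N + N² (Z(N, z) = N² + N = N + N²)
(3460968 + 2257366)/(Z(P(-26, 47), c(o(-5))) - 2093584) = (3460968 + 2257366)/(((-26)² - 31*(-26) - 31*47 - 26*47)*(1 + ((-26)² - 31*(-26) - 31*47 - 26*47)) - 2093584) = 5718334/((676 + 806 - 1457 - 1222)*(1 + (676 + 806 - 1457 - 1222)) - 2093584) = 5718334/(-1197*(1 - 1197) - 2093584) = 5718334/(-1197*(-1196) - 2093584) = 5718334/(1431612 - 2093584) = 5718334/(-661972) = 5718334*(-1/661972) = -2859167/330986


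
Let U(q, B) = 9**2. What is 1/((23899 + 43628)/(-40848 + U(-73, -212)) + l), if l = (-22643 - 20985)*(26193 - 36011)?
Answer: 13589/5820708215147 ≈ 2.3346e-9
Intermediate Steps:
U(q, B) = 81
l = 428339704 (l = -43628*(-9818) = 428339704)
1/((23899 + 43628)/(-40848 + U(-73, -212)) + l) = 1/((23899 + 43628)/(-40848 + 81) + 428339704) = 1/(67527/(-40767) + 428339704) = 1/(67527*(-1/40767) + 428339704) = 1/(-22509/13589 + 428339704) = 1/(5820708215147/13589) = 13589/5820708215147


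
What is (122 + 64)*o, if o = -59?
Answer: -10974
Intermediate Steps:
(122 + 64)*o = (122 + 64)*(-59) = 186*(-59) = -10974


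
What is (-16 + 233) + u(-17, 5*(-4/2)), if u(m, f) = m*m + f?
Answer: 496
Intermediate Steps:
u(m, f) = f + m**2 (u(m, f) = m**2 + f = f + m**2)
(-16 + 233) + u(-17, 5*(-4/2)) = (-16 + 233) + (5*(-4/2) + (-17)**2) = 217 + (5*(-4*1/2) + 289) = 217 + (5*(-2) + 289) = 217 + (-10 + 289) = 217 + 279 = 496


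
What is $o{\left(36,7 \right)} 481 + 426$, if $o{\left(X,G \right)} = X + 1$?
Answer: $18223$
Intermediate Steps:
$o{\left(X,G \right)} = 1 + X$
$o{\left(36,7 \right)} 481 + 426 = \left(1 + 36\right) 481 + 426 = 37 \cdot 481 + 426 = 17797 + 426 = 18223$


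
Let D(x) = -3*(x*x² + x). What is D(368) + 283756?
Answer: -149225444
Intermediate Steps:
D(x) = -3*x - 3*x³ (D(x) = -3*(x³ + x) = -3*(x + x³) = -3*x - 3*x³)
D(368) + 283756 = -3*368*(1 + 368²) + 283756 = -3*368*(1 + 135424) + 283756 = -3*368*135425 + 283756 = -149509200 + 283756 = -149225444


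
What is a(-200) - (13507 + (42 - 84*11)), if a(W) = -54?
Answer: -12679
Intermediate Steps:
a(-200) - (13507 + (42 - 84*11)) = -54 - (13507 + (42 - 84*11)) = -54 - (13507 + (42 - 14*66)) = -54 - (13507 + (42 - 924)) = -54 - (13507 - 882) = -54 - 1*12625 = -54 - 12625 = -12679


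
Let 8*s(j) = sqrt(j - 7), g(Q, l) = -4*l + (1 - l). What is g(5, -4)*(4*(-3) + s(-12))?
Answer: -252 + 21*I*sqrt(19)/8 ≈ -252.0 + 11.442*I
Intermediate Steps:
g(Q, l) = 1 - 5*l
s(j) = sqrt(-7 + j)/8 (s(j) = sqrt(j - 7)/8 = sqrt(-7 + j)/8)
g(5, -4)*(4*(-3) + s(-12)) = (1 - 5*(-4))*(4*(-3) + sqrt(-7 - 12)/8) = (1 + 20)*(-12 + sqrt(-19)/8) = 21*(-12 + (I*sqrt(19))/8) = 21*(-12 + I*sqrt(19)/8) = -252 + 21*I*sqrt(19)/8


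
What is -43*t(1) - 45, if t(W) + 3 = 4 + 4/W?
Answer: -260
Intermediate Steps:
t(W) = 1 + 4/W (t(W) = -3 + (4 + 4/W) = 1 + 4/W)
-43*t(1) - 45 = -43*(4 + 1)/1 - 45 = -43*5 - 45 = -215 - 45 = -260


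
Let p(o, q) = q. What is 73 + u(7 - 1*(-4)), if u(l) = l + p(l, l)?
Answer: 95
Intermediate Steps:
u(l) = 2*l (u(l) = l + l = 2*l)
73 + u(7 - 1*(-4)) = 73 + 2*(7 - 1*(-4)) = 73 + 2*(7 + 4) = 73 + 2*11 = 73 + 22 = 95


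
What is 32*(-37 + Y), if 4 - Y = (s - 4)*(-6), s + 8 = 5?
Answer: -2400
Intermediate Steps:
s = -3 (s = -8 + 5 = -3)
Y = -38 (Y = 4 - (-3 - 4)*(-6) = 4 - (-7)*(-6) = 4 - 1*42 = 4 - 42 = -38)
32*(-37 + Y) = 32*(-37 - 38) = 32*(-75) = -2400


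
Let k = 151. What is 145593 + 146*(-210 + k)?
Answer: 136979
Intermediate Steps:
145593 + 146*(-210 + k) = 145593 + 146*(-210 + 151) = 145593 + 146*(-59) = 145593 - 8614 = 136979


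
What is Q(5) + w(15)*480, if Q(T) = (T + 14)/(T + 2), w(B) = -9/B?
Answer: -1997/7 ≈ -285.29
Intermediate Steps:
Q(T) = (14 + T)/(2 + T)
Q(5) + w(15)*480 = (14 + 5)/(2 + 5) - 9/15*480 = 19/7 - 9*1/15*480 = (1/7)*19 - 3/5*480 = 19/7 - 288 = -1997/7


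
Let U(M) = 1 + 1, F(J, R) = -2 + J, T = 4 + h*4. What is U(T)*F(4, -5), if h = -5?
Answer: 4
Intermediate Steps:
T = -16 (T = 4 - 5*4 = 4 - 20 = -16)
U(M) = 2
U(T)*F(4, -5) = 2*(-2 + 4) = 2*2 = 4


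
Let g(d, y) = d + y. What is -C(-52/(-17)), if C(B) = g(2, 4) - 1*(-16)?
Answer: -22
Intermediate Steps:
C(B) = 22 (C(B) = (2 + 4) - 1*(-16) = 6 + 16 = 22)
-C(-52/(-17)) = -1*22 = -22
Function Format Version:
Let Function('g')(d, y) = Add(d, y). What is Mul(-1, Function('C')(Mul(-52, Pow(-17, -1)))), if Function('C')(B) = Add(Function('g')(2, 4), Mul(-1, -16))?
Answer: -22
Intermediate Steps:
Function('C')(B) = 22 (Function('C')(B) = Add(Add(2, 4), Mul(-1, -16)) = Add(6, 16) = 22)
Mul(-1, Function('C')(Mul(-52, Pow(-17, -1)))) = Mul(-1, 22) = -22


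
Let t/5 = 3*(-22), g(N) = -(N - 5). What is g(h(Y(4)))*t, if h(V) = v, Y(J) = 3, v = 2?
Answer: -990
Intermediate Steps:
h(V) = 2
g(N) = 5 - N (g(N) = -(-5 + N) = 5 - N)
t = -330 (t = 5*(3*(-22)) = 5*(-66) = -330)
g(h(Y(4)))*t = (5 - 1*2)*(-330) = (5 - 2)*(-330) = 3*(-330) = -990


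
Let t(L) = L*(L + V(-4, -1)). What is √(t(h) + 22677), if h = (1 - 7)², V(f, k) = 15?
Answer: √24513 ≈ 156.57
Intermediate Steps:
h = 36 (h = (-6)² = 36)
t(L) = L*(15 + L) (t(L) = L*(L + 15) = L*(15 + L))
√(t(h) + 22677) = √(36*(15 + 36) + 22677) = √(36*51 + 22677) = √(1836 + 22677) = √24513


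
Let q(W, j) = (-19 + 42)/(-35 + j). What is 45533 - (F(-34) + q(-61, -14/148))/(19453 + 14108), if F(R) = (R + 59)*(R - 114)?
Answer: 1322857015121/29052639 ≈ 45533.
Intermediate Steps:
F(R) = (-114 + R)*(59 + R) (F(R) = (59 + R)*(-114 + R) = (-114 + R)*(59 + R))
q(W, j) = 23/(-35 + j)
45533 - (F(-34) + q(-61, -14/148))/(19453 + 14108) = 45533 - ((-6726 + (-34)**2 - 55*(-34)) + 23/(-35 - 14/148))/(19453 + 14108) = 45533 - ((-6726 + 1156 + 1870) + 23/(-35 - 14*1/148))/33561 = 45533 - (-3700 + 23/(-35 - 7/74))/33561 = 45533 - (-3700 + 23/(-2597/74))/33561 = 45533 - (-3700 + 23*(-74/2597))/33561 = 45533 - (-3700 - 1702/2597)/33561 = 45533 - (-9610602)/(2597*33561) = 45533 - 1*(-3203534/29052639) = 45533 + 3203534/29052639 = 1322857015121/29052639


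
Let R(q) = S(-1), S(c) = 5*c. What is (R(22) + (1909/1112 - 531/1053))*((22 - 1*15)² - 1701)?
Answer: 203516075/32526 ≈ 6257.0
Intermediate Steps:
R(q) = -5 (R(q) = 5*(-1) = -5)
(R(22) + (1909/1112 - 531/1053))*((22 - 1*15)² - 1701) = (-5 + (1909/1112 - 531/1053))*((22 - 1*15)² - 1701) = (-5 + (1909*(1/1112) - 531*1/1053))*((22 - 15)² - 1701) = (-5 + (1909/1112 - 59/117))*(7² - 1701) = (-5 + 157745/130104)*(49 - 1701) = -492775/130104*(-1652) = 203516075/32526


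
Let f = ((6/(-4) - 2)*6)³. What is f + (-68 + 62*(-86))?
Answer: -14661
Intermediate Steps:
f = -9261 (f = ((6*(-¼) - 2)*6)³ = ((-3/2 - 2)*6)³ = (-7/2*6)³ = (-21)³ = -9261)
f + (-68 + 62*(-86)) = -9261 + (-68 + 62*(-86)) = -9261 + (-68 - 5332) = -9261 - 5400 = -14661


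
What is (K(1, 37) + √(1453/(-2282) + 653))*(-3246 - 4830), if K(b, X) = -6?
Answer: 48456 - 4038*√3397197426/1141 ≈ -1.5782e+5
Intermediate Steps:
(K(1, 37) + √(1453/(-2282) + 653))*(-3246 - 4830) = (-6 + √(1453/(-2282) + 653))*(-3246 - 4830) = (-6 + √(1453*(-1/2282) + 653))*(-8076) = (-6 + √(-1453/2282 + 653))*(-8076) = (-6 + √(1488693/2282))*(-8076) = (-6 + √3397197426/2282)*(-8076) = 48456 - 4038*√3397197426/1141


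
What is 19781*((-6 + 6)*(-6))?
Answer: 0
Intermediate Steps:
19781*((-6 + 6)*(-6)) = 19781*(0*(-6)) = 19781*0 = 0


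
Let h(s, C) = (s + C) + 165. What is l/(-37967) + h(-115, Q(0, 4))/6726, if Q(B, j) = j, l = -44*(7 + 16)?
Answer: 1476155/42561007 ≈ 0.034683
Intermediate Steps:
l = -1012 (l = -44*23 = -1012)
h(s, C) = 165 + C + s (h(s, C) = (C + s) + 165 = 165 + C + s)
l/(-37967) + h(-115, Q(0, 4))/6726 = -1012/(-37967) + (165 + 4 - 115)/6726 = -1012*(-1/37967) + 54*(1/6726) = 1012/37967 + 9/1121 = 1476155/42561007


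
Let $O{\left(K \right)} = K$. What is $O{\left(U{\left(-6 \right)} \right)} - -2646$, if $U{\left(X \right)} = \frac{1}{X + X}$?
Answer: $\frac{31751}{12} \approx 2645.9$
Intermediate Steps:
$U{\left(X \right)} = \frac{1}{2 X}$
$O{\left(U{\left(-6 \right)} \right)} - -2646 = \frac{1}{2 \left(-6\right)} - -2646 = \frac{1}{2} \left(- \frac{1}{6}\right) + 2646 = - \frac{1}{12} + 2646 = \frac{31751}{12}$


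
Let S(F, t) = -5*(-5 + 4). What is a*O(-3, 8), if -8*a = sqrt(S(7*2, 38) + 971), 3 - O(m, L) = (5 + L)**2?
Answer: 83*sqrt(61) ≈ 648.25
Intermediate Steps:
S(F, t) = 5 (S(F, t) = -5*(-1) = 5)
O(m, L) = 3 - (5 + L)**2
a = -sqrt(61)/2 (a = -sqrt(5 + 971)/8 = -sqrt(61)/2 ≈ -3.9051)
a*O(-3, 8) = (-sqrt(61)/2)*(3 - (5 + 8)**2) = (-sqrt(61)/2)*(3 - 1*13**2) = (-sqrt(61)/2)*(3 - 1*169) = (-sqrt(61)/2)*(3 - 169) = -sqrt(61)/2*(-166) = 83*sqrt(61)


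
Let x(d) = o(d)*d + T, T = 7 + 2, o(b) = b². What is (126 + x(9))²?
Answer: 746496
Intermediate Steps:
T = 9
x(d) = 9 + d³ (x(d) = d²*d + 9 = d³ + 9 = 9 + d³)
(126 + x(9))² = (126 + (9 + 9³))² = (126 + (9 + 729))² = (126 + 738)² = 864² = 746496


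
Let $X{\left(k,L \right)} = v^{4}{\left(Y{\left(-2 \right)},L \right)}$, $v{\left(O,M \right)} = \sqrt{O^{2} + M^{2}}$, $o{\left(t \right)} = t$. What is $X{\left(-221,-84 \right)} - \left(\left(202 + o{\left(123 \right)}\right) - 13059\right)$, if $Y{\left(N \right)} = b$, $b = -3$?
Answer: $49926959$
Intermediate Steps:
$Y{\left(N \right)} = -3$
$v{\left(O,M \right)} = \sqrt{M^{2} + O^{2}}$
$X{\left(k,L \right)} = \left(9 + L^{2}\right)^{2}$ ($X{\left(k,L \right)} = \left(\sqrt{L^{2} + \left(-3\right)^{2}}\right)^{4} = \left(\sqrt{L^{2} + 9}\right)^{4} = \left(\sqrt{9 + L^{2}}\right)^{4} = \left(9 + L^{2}\right)^{2}$)
$X{\left(-221,-84 \right)} - \left(\left(202 + o{\left(123 \right)}\right) - 13059\right) = \left(9 + \left(-84\right)^{2}\right)^{2} - \left(\left(202 + 123\right) - 13059\right) = \left(9 + 7056\right)^{2} - \left(325 - 13059\right) = 7065^{2} - -12734 = 49914225 + 12734 = 49926959$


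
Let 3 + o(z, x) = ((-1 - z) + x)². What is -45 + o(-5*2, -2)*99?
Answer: 4509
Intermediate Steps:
o(z, x) = -3 + (-1 + x - z)² (o(z, x) = -3 + ((-1 - z) + x)² = -3 + (-1 + x - z)²)
-45 + o(-5*2, -2)*99 = -45 + (-3 + (1 - 5*2 - 1*(-2))²)*99 = -45 + (-3 + (1 - 10 + 2)²)*99 = -45 + (-3 + (-7)²)*99 = -45 + (-3 + 49)*99 = -45 + 46*99 = -45 + 4554 = 4509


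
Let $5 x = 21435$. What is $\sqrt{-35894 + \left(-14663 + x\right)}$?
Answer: $i \sqrt{46270} \approx 215.1 i$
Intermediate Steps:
$x = 4287$ ($x = \frac{1}{5} \cdot 21435 = 4287$)
$\sqrt{-35894 + \left(-14663 + x\right)} = \sqrt{-35894 + \left(-14663 + 4287\right)} = \sqrt{-35894 - 10376} = \sqrt{-46270} = i \sqrt{46270}$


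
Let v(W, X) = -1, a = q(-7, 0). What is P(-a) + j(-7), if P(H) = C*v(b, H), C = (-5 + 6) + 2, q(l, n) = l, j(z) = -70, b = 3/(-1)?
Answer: -73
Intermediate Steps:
b = -3 (b = 3*(-1) = -3)
a = -7
C = 3 (C = 1 + 2 = 3)
P(H) = -3 (P(H) = 3*(-1) = -3)
P(-a) + j(-7) = -3 - 70 = -73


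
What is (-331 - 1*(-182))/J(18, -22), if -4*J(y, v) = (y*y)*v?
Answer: -149/1782 ≈ -0.083614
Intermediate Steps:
J(y, v) = -v*y²/4 (J(y, v) = -y*y*v/4 = -y²*v/4 = -v*y²/4)
(-331 - 1*(-182))/J(18, -22) = (-331 - 1*(-182))/((-¼*(-22)*18²)) = (-331 + 182)/((-¼*(-22)*324)) = -149/1782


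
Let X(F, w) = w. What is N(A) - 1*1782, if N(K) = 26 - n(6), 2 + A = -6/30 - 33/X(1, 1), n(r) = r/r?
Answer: -1757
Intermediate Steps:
n(r) = 1
A = -176/5 (A = -2 + (-6/30 - 33/1) = -2 + (-6*1/30 - 33*1) = -2 + (-⅕ - 33) = -2 - 166/5 = -176/5 ≈ -35.200)
N(K) = 25 (N(K) = 26 - 1*1 = 26 - 1 = 25)
N(A) - 1*1782 = 25 - 1*1782 = 25 - 1782 = -1757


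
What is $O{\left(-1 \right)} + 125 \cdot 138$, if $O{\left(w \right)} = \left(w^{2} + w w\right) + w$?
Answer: $17251$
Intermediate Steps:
$O{\left(w \right)} = w + 2 w^{2}$ ($O{\left(w \right)} = \left(w^{2} + w^{2}\right) + w = 2 w^{2} + w = w + 2 w^{2}$)
$O{\left(-1 \right)} + 125 \cdot 138 = - (1 + 2 \left(-1\right)) + 125 \cdot 138 = - (1 - 2) + 17250 = \left(-1\right) \left(-1\right) + 17250 = 1 + 17250 = 17251$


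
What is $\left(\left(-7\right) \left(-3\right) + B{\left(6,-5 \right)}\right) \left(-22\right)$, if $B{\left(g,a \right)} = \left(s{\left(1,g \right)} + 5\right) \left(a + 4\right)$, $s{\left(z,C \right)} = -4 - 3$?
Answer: $-506$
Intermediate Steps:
$s{\left(z,C \right)} = -7$ ($s{\left(z,C \right)} = -4 - 3 = -7$)
$B{\left(g,a \right)} = -8 - 2 a$ ($B{\left(g,a \right)} = \left(-7 + 5\right) \left(a + 4\right) = - 2 \left(4 + a\right) = -8 - 2 a$)
$\left(\left(-7\right) \left(-3\right) + B{\left(6,-5 \right)}\right) \left(-22\right) = \left(\left(-7\right) \left(-3\right) - -2\right) \left(-22\right) = \left(21 + \left(-8 + 10\right)\right) \left(-22\right) = \left(21 + 2\right) \left(-22\right) = 23 \left(-22\right) = -506$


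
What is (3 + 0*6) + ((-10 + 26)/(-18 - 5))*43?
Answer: -619/23 ≈ -26.913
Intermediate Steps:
(3 + 0*6) + ((-10 + 26)/(-18 - 5))*43 = (3 + 0) + (16/(-23))*43 = 3 + (16*(-1/23))*43 = 3 - 16/23*43 = 3 - 688/23 = -619/23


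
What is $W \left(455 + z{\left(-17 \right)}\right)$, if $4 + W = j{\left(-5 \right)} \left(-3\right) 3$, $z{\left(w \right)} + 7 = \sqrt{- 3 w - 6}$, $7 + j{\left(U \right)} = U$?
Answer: $46592 + 312 \sqrt{5} \approx 47290.0$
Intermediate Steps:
$j{\left(U \right)} = -7 + U$
$z{\left(w \right)} = -7 + \sqrt{-6 - 3 w}$ ($z{\left(w \right)} = -7 + \sqrt{- 3 w - 6} = -7 + \sqrt{-6 - 3 w}$)
$W = 104$ ($W = -4 + \left(-7 - 5\right) \left(-3\right) 3 = -4 + \left(-12\right) \left(-3\right) 3 = -4 + 36 \cdot 3 = -4 + 108 = 104$)
$W \left(455 + z{\left(-17 \right)}\right) = 104 \left(455 - \left(7 - \sqrt{-6 - -51}\right)\right) = 104 \left(455 - \left(7 - \sqrt{-6 + 51}\right)\right) = 104 \left(455 - \left(7 - \sqrt{45}\right)\right) = 104 \left(455 - \left(7 - 3 \sqrt{5}\right)\right) = 104 \left(448 + 3 \sqrt{5}\right) = 46592 + 312 \sqrt{5}$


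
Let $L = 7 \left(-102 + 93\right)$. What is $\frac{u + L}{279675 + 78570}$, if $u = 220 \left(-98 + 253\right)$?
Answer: $\frac{34037}{358245} \approx 0.09501$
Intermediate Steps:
$u = 34100$ ($u = 220 \cdot 155 = 34100$)
$L = -63$ ($L = 7 \left(-9\right) = -63$)
$\frac{u + L}{279675 + 78570} = \frac{34100 - 63}{279675 + 78570} = \frac{34037}{358245}$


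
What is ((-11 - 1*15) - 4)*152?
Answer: -4560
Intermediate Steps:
((-11 - 1*15) - 4)*152 = ((-11 - 15) - 4)*152 = (-26 - 4)*152 = -30*152 = -4560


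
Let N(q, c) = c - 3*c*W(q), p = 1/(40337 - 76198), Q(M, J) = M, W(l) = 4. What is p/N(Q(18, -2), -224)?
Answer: -1/88361504 ≈ -1.1317e-8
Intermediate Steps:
p = -1/35861 (p = 1/(-35861) = -1/35861 ≈ -2.7885e-5)
N(q, c) = -11*c (N(q, c) = c - 3*c*4 = c - 12*c = -11*c)
p/N(Q(18, -2), -224) = -1/(35861*((-11*(-224)))) = -1/35861/2464 = -1/35861*1/2464 = -1/88361504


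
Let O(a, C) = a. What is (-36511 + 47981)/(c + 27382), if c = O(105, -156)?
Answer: 11470/27487 ≈ 0.41729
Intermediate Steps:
c = 105
(-36511 + 47981)/(c + 27382) = (-36511 + 47981)/(105 + 27382) = 11470/27487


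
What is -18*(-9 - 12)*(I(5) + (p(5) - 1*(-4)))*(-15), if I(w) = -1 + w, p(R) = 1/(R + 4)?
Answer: -45990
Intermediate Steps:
p(R) = 1/(4 + R)
-18*(-9 - 12)*(I(5) + (p(5) - 1*(-4)))*(-15) = -18*(-9 - 12)*((-1 + 5) + (1/(4 + 5) - 1*(-4)))*(-15) = -(-378)*(4 + (1/9 + 4))*(-15) = -(-378)*(4 + (⅑ + 4))*(-15) = -(-378)*(4 + 37/9)*(-15) = -(-378)*73/9*(-15) = -18*(-511/3)*(-15) = 3066*(-15) = -45990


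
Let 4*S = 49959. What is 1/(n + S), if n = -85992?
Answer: -4/294009 ≈ -1.3605e-5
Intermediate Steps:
S = 49959/4 (S = (¼)*49959 = 49959/4 ≈ 12490.)
1/(n + S) = 1/(-85992 + 49959/4) = 1/(-294009/4) = -4/294009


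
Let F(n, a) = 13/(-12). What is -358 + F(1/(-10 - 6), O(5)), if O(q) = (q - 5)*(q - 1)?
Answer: -4309/12 ≈ -359.08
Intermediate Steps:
O(q) = (-1 + q)*(-5 + q) (O(q) = (-5 + q)*(-1 + q) = (-1 + q)*(-5 + q))
F(n, a) = -13/12 (F(n, a) = 13*(-1/12) = -13/12)
-358 + F(1/(-10 - 6), O(5)) = -358 - 13/12 = -4309/12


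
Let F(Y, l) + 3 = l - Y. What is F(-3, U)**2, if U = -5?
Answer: 25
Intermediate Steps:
F(Y, l) = -3 + l - Y (F(Y, l) = -3 + (l - Y) = -3 + l - Y)
F(-3, U)**2 = (-3 - 5 - 1*(-3))**2 = (-3 - 5 + 3)**2 = (-5)**2 = 25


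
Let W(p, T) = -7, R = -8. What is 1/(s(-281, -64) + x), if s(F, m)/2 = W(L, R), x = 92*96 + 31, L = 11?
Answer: 1/8849 ≈ 0.00011301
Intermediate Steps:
x = 8863 (x = 8832 + 31 = 8863)
s(F, m) = -14 (s(F, m) = 2*(-7) = -14)
1/(s(-281, -64) + x) = 1/(-14 + 8863) = 1/8849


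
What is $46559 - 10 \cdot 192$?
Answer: $44639$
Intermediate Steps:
$46559 - 10 \cdot 192 = 46559 - 1920 = 44639$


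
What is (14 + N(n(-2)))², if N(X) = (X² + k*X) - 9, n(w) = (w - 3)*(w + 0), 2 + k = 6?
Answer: 21025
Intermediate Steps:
k = 4 (k = -2 + 6 = 4)
n(w) = w*(-3 + w) (n(w) = (-3 + w)*w = w*(-3 + w))
N(X) = -9 + X² + 4*X (N(X) = (X² + 4*X) - 9 = -9 + X² + 4*X)
(14 + N(n(-2)))² = (14 + (-9 + (-2*(-3 - 2))² + 4*(-2*(-3 - 2))))² = (14 + (-9 + (-2*(-5))² + 4*(-2*(-5))))² = (14 + (-9 + 10² + 4*10))² = (14 + (-9 + 100 + 40))² = (14 + 131)² = 145² = 21025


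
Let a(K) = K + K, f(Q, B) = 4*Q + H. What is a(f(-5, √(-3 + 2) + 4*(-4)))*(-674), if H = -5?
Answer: 33700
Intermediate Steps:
f(Q, B) = -5 + 4*Q (f(Q, B) = 4*Q - 5 = -5 + 4*Q)
a(K) = 2*K
a(f(-5, √(-3 + 2) + 4*(-4)))*(-674) = (2*(-5 + 4*(-5)))*(-674) = (2*(-5 - 20))*(-674) = (2*(-25))*(-674) = -50*(-674) = 33700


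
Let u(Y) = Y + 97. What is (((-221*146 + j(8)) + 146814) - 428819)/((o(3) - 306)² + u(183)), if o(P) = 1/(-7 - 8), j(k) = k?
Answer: -70709175/21140281 ≈ -3.3448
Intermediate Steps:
u(Y) = 97 + Y
o(P) = -1/15 (o(P) = 1/(-15) = -1/15)
(((-221*146 + j(8)) + 146814) - 428819)/((o(3) - 306)² + u(183)) = (((-221*146 + 8) + 146814) - 428819)/((-1/15 - 306)² + (97 + 183)) = (((-32266 + 8) + 146814) - 428819)/((-4591/15)² + 280) = ((-32258 + 146814) - 428819)/(21077281/225 + 280) = (114556 - 428819)/(21140281/225) = -314263*225/21140281 = -70709175/21140281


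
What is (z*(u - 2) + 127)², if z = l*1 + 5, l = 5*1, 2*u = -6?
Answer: 5929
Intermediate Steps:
u = -3 (u = (½)*(-6) = -3)
l = 5
z = 10 (z = 5*1 + 5 = 5 + 5 = 10)
(z*(u - 2) + 127)² = (10*(-3 - 2) + 127)² = (10*(-5) + 127)² = (-50 + 127)² = 77² = 5929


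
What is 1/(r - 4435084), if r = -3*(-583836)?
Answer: -1/2683576 ≈ -3.7264e-7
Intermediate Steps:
r = 1751508
1/(r - 4435084) = 1/(1751508 - 4435084) = 1/(-2683576) = -1/2683576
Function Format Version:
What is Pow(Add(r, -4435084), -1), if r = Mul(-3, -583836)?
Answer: Rational(-1, 2683576) ≈ -3.7264e-7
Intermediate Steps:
r = 1751508
Pow(Add(r, -4435084), -1) = Pow(Add(1751508, -4435084), -1) = Pow(-2683576, -1) = Rational(-1, 2683576)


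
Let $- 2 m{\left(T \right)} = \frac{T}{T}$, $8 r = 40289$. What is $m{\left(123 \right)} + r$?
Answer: $\frac{40285}{8} \approx 5035.6$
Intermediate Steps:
$r = \frac{40289}{8}$ ($r = \frac{1}{8} \cdot 40289 = \frac{40289}{8} \approx 5036.1$)
$m{\left(T \right)} = - \frac{1}{2}$ ($m{\left(T \right)} = - \frac{T \frac{1}{T}}{2} = \left(- \frac{1}{2}\right) 1 = - \frac{1}{2}$)
$m{\left(123 \right)} + r = - \frac{1}{2} + \frac{40289}{8} = \frac{40285}{8}$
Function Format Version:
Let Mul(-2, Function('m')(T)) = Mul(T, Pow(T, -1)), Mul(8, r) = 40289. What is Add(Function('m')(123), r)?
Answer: Rational(40285, 8) ≈ 5035.6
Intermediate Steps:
r = Rational(40289, 8) (r = Mul(Rational(1, 8), 40289) = Rational(40289, 8) ≈ 5036.1)
Function('m')(T) = Rational(-1, 2) (Function('m')(T) = Mul(Rational(-1, 2), Mul(T, Pow(T, -1))) = Mul(Rational(-1, 2), 1) = Rational(-1, 2))
Add(Function('m')(123), r) = Add(Rational(-1, 2), Rational(40289, 8)) = Rational(40285, 8)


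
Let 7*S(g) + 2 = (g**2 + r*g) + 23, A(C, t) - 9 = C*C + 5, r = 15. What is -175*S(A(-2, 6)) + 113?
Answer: -15262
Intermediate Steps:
A(C, t) = 14 + C**2 (A(C, t) = 9 + (C*C + 5) = 9 + (C**2 + 5) = 9 + (5 + C**2) = 14 + C**2)
S(g) = 3 + g**2/7 + 15*g/7 (S(g) = -2/7 + ((g**2 + 15*g) + 23)/7 = -2/7 + (23 + g**2 + 15*g)/7 = -2/7 + (23/7 + g**2/7 + 15*g/7) = 3 + g**2/7 + 15*g/7)
-175*S(A(-2, 6)) + 113 = -175*(3 + (14 + (-2)**2)**2/7 + 15*(14 + (-2)**2)/7) + 113 = -175*(3 + (14 + 4)**2/7 + 15*(14 + 4)/7) + 113 = -175*(3 + (1/7)*18**2 + (15/7)*18) + 113 = -175*(3 + (1/7)*324 + 270/7) + 113 = -175*(3 + 324/7 + 270/7) + 113 = -175*615/7 + 113 = -15375 + 113 = -15262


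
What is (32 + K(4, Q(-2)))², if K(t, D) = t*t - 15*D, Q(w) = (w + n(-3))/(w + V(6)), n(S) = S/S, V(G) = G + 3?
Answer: 123201/49 ≈ 2514.3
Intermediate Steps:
V(G) = 3 + G
n(S) = 1
Q(w) = (1 + w)/(9 + w) (Q(w) = (w + 1)/(w + (3 + 6)) = (1 + w)/(w + 9) = (1 + w)/(9 + w))
K(t, D) = t² - 15*D
(32 + K(4, Q(-2)))² = (32 + (4² - 15*(1 - 2)/(9 - 2)))² = (32 + (16 - 15*(-1)/7))² = (32 + (16 - 15*(-⅐)))² = (32 + (16 + 15/7))² = (32 + 127/7)² = (351/7)² = 123201/49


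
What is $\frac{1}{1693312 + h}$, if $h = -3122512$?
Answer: $- \frac{1}{1429200} \approx -6.9969 \cdot 10^{-7}$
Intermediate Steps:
$\frac{1}{1693312 + h} = \frac{1}{1693312 - 3122512} = \frac{1}{-1429200} = - \frac{1}{1429200}$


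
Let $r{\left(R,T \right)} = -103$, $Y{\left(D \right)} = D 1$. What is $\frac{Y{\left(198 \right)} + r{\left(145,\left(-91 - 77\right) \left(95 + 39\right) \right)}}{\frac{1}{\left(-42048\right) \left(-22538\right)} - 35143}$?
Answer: $- \frac{90029393280}{33304241768831} \approx -0.0027032$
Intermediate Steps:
$Y{\left(D \right)} = D$
$\frac{Y{\left(198 \right)} + r{\left(145,\left(-91 - 77\right) \left(95 + 39\right) \right)}}{\frac{1}{\left(-42048\right) \left(-22538\right)} - 35143} = \frac{198 - 103}{\frac{1}{\left(-42048\right) \left(-22538\right)} - 35143} = \frac{95}{\left(- \frac{1}{42048}\right) \left(- \frac{1}{22538}\right) - 35143} = \frac{95}{\frac{1}{947677824} - 35143} = \frac{95}{- \frac{33304241768831}{947677824}} = 95 \left(- \frac{947677824}{33304241768831}\right) = - \frac{90029393280}{33304241768831}$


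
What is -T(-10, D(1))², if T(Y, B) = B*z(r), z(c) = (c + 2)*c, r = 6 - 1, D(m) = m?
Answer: -1225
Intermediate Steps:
r = 5
z(c) = c*(2 + c) (z(c) = (2 + c)*c = c*(2 + c))
T(Y, B) = 35*B (T(Y, B) = B*(5*(2 + 5)) = B*(5*7) = B*35 = 35*B)
-T(-10, D(1))² = -(35*1)² = -1*35² = -1*1225 = -1225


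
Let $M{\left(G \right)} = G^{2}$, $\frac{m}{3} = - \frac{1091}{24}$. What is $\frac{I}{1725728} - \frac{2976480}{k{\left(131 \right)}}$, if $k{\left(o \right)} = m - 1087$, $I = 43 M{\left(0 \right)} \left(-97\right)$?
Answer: $\frac{23811840}{9787} \approx 2433.0$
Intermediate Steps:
$m = - \frac{1091}{8}$ ($m = 3 \left(- \frac{1091}{24}\right) = - \frac{1091}{8} \approx -136.38$)
$I = 0$ ($I = 43 \cdot 0^{2} \left(-97\right) = 43 \cdot 0 \left(-97\right) = 0 \left(-97\right) = 0$)
$k{\left(o \right)} = - \frac{9787}{8}$ ($k{\left(o \right)} = - \frac{1091}{8} - 1087 = - \frac{9787}{8}$)
$\frac{I}{1725728} - \frac{2976480}{k{\left(131 \right)}} = \frac{0}{1725728} - \frac{2976480}{- \frac{9787}{8}} = 0 \cdot \frac{1}{1725728} - - \frac{23811840}{9787} = 0 + \frac{23811840}{9787} = \frac{23811840}{9787}$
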